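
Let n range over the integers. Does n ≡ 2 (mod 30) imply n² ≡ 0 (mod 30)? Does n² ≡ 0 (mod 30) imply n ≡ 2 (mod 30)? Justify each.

Forward direction. This fails: take n = 2. Then 2 ≡ 2 (mod 30), but 2² = 4 ≡ 4 (mod 30), not 0.

Converse. This fails: take n = 0. Then 0² = 0 ≡ 0 (mod 30), yet 0 ≡ 0 (mod 30), not 2.

Both directions fail.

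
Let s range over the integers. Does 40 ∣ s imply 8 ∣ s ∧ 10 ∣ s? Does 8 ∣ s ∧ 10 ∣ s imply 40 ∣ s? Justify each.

(→) If 40 ∣ s, write s = 40q. Since 40 = 5·8, s = 8·(5q), so 8 ∣ s; and since 40 = 4·10, s = 10·(4q), so 10 ∣ s.

(←) Suppose 8 ∣ s and 10 ∣ s. Any common multiple of 8 and 10 is a multiple of their lcm; here lcm(8, 10) = 8·10/gcd(8, 10) = 80/2 = 40, so 40 ∣ s.

Equivalent; both directions hold.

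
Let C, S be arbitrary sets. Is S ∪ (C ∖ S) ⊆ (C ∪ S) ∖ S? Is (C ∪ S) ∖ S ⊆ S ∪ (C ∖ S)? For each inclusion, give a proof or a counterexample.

(⊆) fails; (⊇) holds.

(⊆) This inclusion fails. Take C = ∅, S = {1}; then 1 ∈ S ∪ (C ∖ S) but 1 ∉ (C ∪ S) ∖ S.

(⊇) Let x ∈ (C ∪ S) ∖ S. Then x ∈ C and x ∉ S, from which x ∈ S ∪ (C ∖ S).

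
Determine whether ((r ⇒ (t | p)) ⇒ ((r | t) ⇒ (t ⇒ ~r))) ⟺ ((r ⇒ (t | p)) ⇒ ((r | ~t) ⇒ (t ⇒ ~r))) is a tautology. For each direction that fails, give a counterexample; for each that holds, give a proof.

Converse. Assume the antecedent. If r is true, the antecedent forces (r = T, p = F, t = F) or (r = T, p = T, t = F), and the consequent holds there. If r is false, the consequent reduces to true regardless of the other variables. Either way the consequent holds.

Forward direction. Assume the antecedent. If r is true, the antecedent forces (r = T, p = F, t = F) or (r = T, p = T, t = F), and the consequent holds there. If r is false, the consequent reduces to true regardless of the other variables. Either way the consequent holds.

Both directions hold.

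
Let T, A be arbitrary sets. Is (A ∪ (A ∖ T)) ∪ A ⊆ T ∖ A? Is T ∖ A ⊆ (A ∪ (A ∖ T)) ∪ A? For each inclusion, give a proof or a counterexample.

(⊆) fails and (⊇) fails.

(⊆) This inclusion fails. Take T = ∅, A = {1}; then 1 ∈ (A ∪ (A ∖ T)) ∪ A but 1 ∉ T ∖ A.

(⊇) This inclusion fails. Take T = {1}, A = ∅; then 1 ∈ T ∖ A but 1 ∉ (A ∪ (A ∖ T)) ∪ A.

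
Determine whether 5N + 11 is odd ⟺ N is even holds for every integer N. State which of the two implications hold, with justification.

Equivalent; both directions hold.

(⟸) Suppose N is even; write N = 2j. Then 5N + 11 = 5·(2j) + 11 = 2·5j + 11, which is odd.

(⟹) Suppose 5N + 11 is odd. Since 5 is odd, 5N and N have the same parity, so 5N + 11 ≡ N + 11 (mod 2). As 11 is odd, 5N + 11 is odd exactly when N is even. Thus N is even.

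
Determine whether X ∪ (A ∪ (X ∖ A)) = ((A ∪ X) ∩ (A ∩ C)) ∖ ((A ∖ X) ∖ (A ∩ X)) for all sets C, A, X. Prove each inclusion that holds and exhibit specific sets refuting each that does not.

The sets are not equal: only the reverse inclusion holds.

(⟹) This inclusion fails. Take C = ∅, A = {1}, X = ∅; then 1 ∈ X ∪ (A ∪ (X ∖ A)) but 1 ∉ ((A ∪ X) ∩ (A ∩ C)) ∖ ((A ∖ X) ∖ (A ∩ X)).

(⟸) Let x ∈ ((A ∪ X) ∩ (A ∩ C)) ∖ ((A ∖ X) ∖ (A ∩ X)). Then x ∈ C ∩ A ∩ X, from which x ∈ X ∪ (A ∪ (X ∖ A)).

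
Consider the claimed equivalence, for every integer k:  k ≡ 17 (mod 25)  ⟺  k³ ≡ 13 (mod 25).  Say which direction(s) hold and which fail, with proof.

(→) Suppose k ≡ 17 (mod 25). Write k = 25j + 17. Then (25j + 17)³ = 15625j³ + 31875j² + 21675j + 4913 = 25(625j³ + 1275j² + 867j + 196) + 13, so k³ ≡ 13 (mod 25).

(←) Conversely, suppose k³ ≡ 13 (mod 25). The only residue r in {0, …, 24} with r³ ≡ 13 (mod 25) is r = 17, so k ≡ 17 (mod 25).

Both implications hold.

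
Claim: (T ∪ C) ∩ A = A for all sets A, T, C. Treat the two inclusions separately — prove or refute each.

Forward inclusion. Let x ∈ (T ∪ C) ∩ A. Then either x ∈ A ∩ T and x ∉ C; or x ∈ A ∩ C and x ∉ T; or x ∈ A ∩ T ∩ C. In each case x ∈ A, so (T ∪ C) ∩ A ⊆ A.

Reverse inclusion. This inclusion fails. Take A = {1}, T = ∅, C = ∅; then 1 ∈ A but 1 ∉ (T ∪ C) ∩ A.

The sets are not equal: only the forward inclusion holds.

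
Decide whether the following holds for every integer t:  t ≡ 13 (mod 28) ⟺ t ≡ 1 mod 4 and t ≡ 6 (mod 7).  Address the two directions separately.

[⇒] Suppose t ≡ 13 (mod 28); write t = 28j + 13. Since 4 ∣ 28, reducing mod 4 gives t ≡ 13 ≡ 1 (mod 4); since 7 ∣ 28, reducing mod 7 gives t ≡ 13 ≡ 6 (mod 7).

[⇐] Conversely, if t ≡ 1 (mod 4) and t ≡ 6 (mod 7), then by the Chinese remainder theorem t ≡ 13 (mod 28). This is exactly t ≡ 13 (mod 28).

Both directions hold; the statement is true.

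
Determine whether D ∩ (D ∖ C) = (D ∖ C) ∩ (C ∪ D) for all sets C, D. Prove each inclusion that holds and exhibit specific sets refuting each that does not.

Both inclusions hold; the sets are equal.

(⟹) Let x ∈ D ∩ (D ∖ C). Then x ∈ D and x ∉ C, from which x ∈ (D ∖ C) ∩ (C ∪ D).

(⟸) Let x ∈ (D ∖ C) ∩ (C ∪ D). Then x ∈ D and x ∉ C, from which x ∈ D ∩ (D ∖ C).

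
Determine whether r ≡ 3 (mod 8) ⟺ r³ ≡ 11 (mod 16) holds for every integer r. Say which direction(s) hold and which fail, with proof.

Only the converse holds.

(→) This fails: take r = 11. Then 11 ≡ 3 (mod 8), but 11³ = 1331 ≡ 3 (mod 16), not 11.

(←) Conversely, the residues r modulo 16 with r³ ≡ 11 (mod 16) are exactly {3}, and each is ≡ 3 (mod 8).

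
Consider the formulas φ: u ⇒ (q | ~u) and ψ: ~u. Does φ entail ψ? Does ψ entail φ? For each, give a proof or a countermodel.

(←) Assume the antecedent. If q is true, u ⇒ (q | ~u) reduces to true regardless of the other variables. If q is false, the antecedent forces (q = F, u = F), and u ⇒ (q | ~u) holds there. Either way u ⇒ (q | ~u) holds.

(→) This fails. Under q = T, u = T, the left side is true but the right side is false.

Not equivalent: only (⇐) holds.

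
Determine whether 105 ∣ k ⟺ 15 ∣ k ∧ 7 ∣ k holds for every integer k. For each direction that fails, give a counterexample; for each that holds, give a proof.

Both implications hold.

(⟸) Suppose 15 ∣ k and 7 ∣ k. Any common multiple of 15 and 7 is a multiple of their lcm; here gcd(15, 7) = 1, so lcm(15, 7) = 15·7 = 105, so 105 ∣ k.

(⟹) If 105 ∣ k, write k = 105q. Since 105 = 7·15, k = 15·(7q), so 15 ∣ k; and since 105 = 15·7, k = 7·(15q), so 7 ∣ k.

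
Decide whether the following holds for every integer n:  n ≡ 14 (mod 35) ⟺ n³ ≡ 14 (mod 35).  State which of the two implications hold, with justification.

(⇒) Suppose n ≡ 14 (mod 35). Write n = 35j + 14. Then (35j + 14)³ = 42875j³ + 51450j² + 20580j + 2744 = 35(1225j³ + 1470j² + 588j + 78) + 14, so n³ ≡ 14 (mod 35).

(⇐) Conversely, suppose n³ ≡ 14 (mod 35). The only residue r in {0, …, 34} with r³ ≡ 14 (mod 35) is r = 14, so n ≡ 14 (mod 35).

Both directions hold.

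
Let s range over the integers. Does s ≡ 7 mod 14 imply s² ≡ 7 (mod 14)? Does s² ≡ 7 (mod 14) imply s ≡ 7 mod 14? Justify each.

Both implications hold.

[⇐] Suppose s² ≡ 7 (mod 14). The only residue r in {0, …, 13} with r² ≡ 7 (mod 14) is r = 7, so s ≡ 7 (mod 14).

[⇒] Suppose s ≡ 7 mod 14. Write s = 14j + 7. Then (14j + 7)² = 196j² + 196j + 49 = 14(14j² + 14j + 3) + 7, so s² ≡ 7 (mod 14).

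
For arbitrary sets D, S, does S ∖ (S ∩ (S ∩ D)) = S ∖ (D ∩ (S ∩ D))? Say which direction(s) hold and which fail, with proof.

(⟹) Let x ∈ S ∖ (S ∩ (S ∩ D)). Then x ∈ S and x ∉ D, from which x ∈ S ∖ (D ∩ (S ∩ D)).

(⟸) Let x ∈ S ∖ (D ∩ (S ∩ D)). Then x ∈ S and x ∉ D, from which x ∈ S ∖ (S ∩ (S ∩ D)).

The two sets are equal.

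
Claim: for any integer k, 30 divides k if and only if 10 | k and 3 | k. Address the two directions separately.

Both implications hold.

Forward direction. If 30 ∣ k, write k = 30q. Since 30 = 3·10, k = 10·(3q), so 10 ∣ k; and since 30 = 10·3, k = 3·(10q), so 3 ∣ k.

Converse. Suppose 10 ∣ k and 3 ∣ k. Any common multiple of 10 and 3 is a multiple of their lcm; here gcd(10, 3) = 1, so lcm(10, 3) = 10·3 = 30, so 30 ∣ k.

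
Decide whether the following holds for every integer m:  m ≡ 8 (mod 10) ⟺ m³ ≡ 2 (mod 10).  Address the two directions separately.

(→) Suppose m ≡ 8 (mod 10). Write m = 10j + 8. Then (10j + 8)³ = 1000j³ + 2400j² + 1920j + 512 = 10(100j³ + 240j² + 192j + 51) + 2, so m³ ≡ 2 (mod 10).

(←) For the converse, argue contrapositively. If m ≢ 8 (mod 10), then m is congruent to one of 0, 1, 2, 3, 4, 5, 6, 7, 9 modulo 10, and these give m³ ≡ 0, 1, 8, 7, 4, 5, 6, 3, 9 respectively — never 2.

Equivalent; both directions hold.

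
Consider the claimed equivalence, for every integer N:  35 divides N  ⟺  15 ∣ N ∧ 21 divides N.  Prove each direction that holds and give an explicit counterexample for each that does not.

[⇒] This fails: take N = 35. Certainly 35 ∣ 35, but 15 ∤ 35.

[⇐] Suppose 15 ∣ N and 21 ∣ N. Any common multiple of 15 and 21 is a multiple of their lcm; here lcm(15, 21) = 15·21/gcd(15, 21) = 315/3 = 105, so 105 ∣ N. Since 35 ∣ 105, it follows that 35 ∣ N.

Only the converse holds.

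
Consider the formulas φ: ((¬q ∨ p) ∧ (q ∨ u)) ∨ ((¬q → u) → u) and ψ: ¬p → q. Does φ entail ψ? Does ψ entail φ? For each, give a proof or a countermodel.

(→) This fails. Under u = F, p = F, q = F, the left side is true but the right side is false.

(←) This fails. Under u = F, p = F, q = T, the left side is false but the right side is true.

Neither implication holds.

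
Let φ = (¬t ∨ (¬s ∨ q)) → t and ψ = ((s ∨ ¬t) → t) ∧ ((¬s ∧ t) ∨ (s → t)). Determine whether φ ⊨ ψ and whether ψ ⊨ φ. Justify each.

Equivalent; both directions hold.

(←) Assume the antecedent. If t is true, (¬t ∨ (¬s ∨ q)) → t reduces to true regardless of the other variables. If t is false, the antecedent cannot hold. Either way (¬t ∨ (¬s ∨ q)) → t holds.

(→) Assume the antecedent. If t is true, the consequent reduces to true regardless of the other variables. If t is false, the antecedent cannot hold. Either way the consequent holds.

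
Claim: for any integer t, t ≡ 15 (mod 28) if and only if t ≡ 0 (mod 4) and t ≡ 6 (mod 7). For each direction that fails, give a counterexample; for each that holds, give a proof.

Both directions fail.

(⇒) This fails: t = 15 gives 15 ≡ 15 (mod 28) but 15 ≡ 3 (mod 4), so the conjunction on the right does not hold.

(⇐) This fails: t = 20 satisfies both congruences on the right (20 ≡ 0 mod 4 and 20 ≡ 6 mod 7) yet 20 ≡ 20 (mod 28), not 15.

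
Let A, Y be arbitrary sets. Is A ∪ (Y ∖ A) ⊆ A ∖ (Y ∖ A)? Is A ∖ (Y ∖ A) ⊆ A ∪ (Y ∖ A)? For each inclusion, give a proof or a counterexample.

Only the reverse inclusion holds.

(⟸) Let x ∈ A ∖ (Y ∖ A). Then either x ∈ A and x ∉ Y; or x ∈ A ∩ Y. In each case x ∈ A ∪ (Y ∖ A), so A ∖ (Y ∖ A) ⊆ A ∪ (Y ∖ A).

(⟹) This inclusion fails. Take A = ∅, Y = {1}; then 1 ∈ A ∪ (Y ∖ A) but 1 ∉ A ∖ (Y ∖ A).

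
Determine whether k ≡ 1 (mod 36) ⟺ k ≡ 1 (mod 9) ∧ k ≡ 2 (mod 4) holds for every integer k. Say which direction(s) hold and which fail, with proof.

Neither implication holds.

(→) This fails: k = 1 gives 1 ≡ 1 (mod 36) but 1 ≡ 1 (mod 4), so the conjunction on the right does not hold.

(←) This fails: k = 10 satisfies both congruences on the right (10 ≡ 1 mod 9 and 10 ≡ 2 mod 4) yet 10 ≡ 10 (mod 36), not 1.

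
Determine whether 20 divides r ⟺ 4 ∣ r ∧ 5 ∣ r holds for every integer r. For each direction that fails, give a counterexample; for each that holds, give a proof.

[⇒] If 20 ∣ r, write r = 20q. Since 20 = 5·4, r = 4·(5q), so 4 ∣ r; and since 20 = 4·5, r = 5·(4q), so 5 ∣ r.

[⇐] Suppose 4 ∣ r and 5 ∣ r. Any common multiple of 4 and 5 is a multiple of their lcm; here gcd(4, 5) = 1, so lcm(4, 5) = 4·5 = 20, so 20 ∣ r.

Both directions hold; the statement is true.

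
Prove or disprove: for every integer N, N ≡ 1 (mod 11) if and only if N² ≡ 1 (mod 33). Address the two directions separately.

Both directions fail.

[⇒] This fails: take N = 12. Then 12 ≡ 1 (mod 11), but 12² = 144 ≡ 12 (mod 33), not 1.

[⇐] This fails: take N = 10. Then 10² = 100 ≡ 1 (mod 33), yet 10 ≡ 10 (mod 11), not 1.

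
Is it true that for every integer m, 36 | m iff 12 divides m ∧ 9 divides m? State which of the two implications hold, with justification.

[⇒] If 36 ∣ m, write m = 36q. Since 36 = 3·12, m = 12·(3q), so 12 ∣ m; and since 36 = 4·9, m = 9·(4q), so 9 ∣ m.

[⇐] Suppose 12 ∣ m and 9 ∣ m. Any common multiple of 12 and 9 is a multiple of their lcm; here lcm(12, 9) = 12·9/gcd(12, 9) = 108/3 = 36, so 36 ∣ m.

Both directions hold.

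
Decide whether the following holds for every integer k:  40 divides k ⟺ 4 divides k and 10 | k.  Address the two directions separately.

Not equivalent: only (⇒) holds.

(←) This fails: take k = 20. Both 4 ∣ 20 and 10 ∣ 20, yet 20 is not a multiple of 40 (since 20 = 0·40 + 20), so 40 ∤ 20.

(→) If 40 ∣ k, write k = 40q. Since 40 = 10·4, k = 4·(10q), so 4 ∣ k; and since 40 = 4·10, k = 10·(4q), so 10 ∣ k.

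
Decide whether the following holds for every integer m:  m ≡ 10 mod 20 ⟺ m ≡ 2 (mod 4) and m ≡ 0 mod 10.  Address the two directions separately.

The biconditional holds.

(⇒) Suppose m ≡ 10 (mod 20); write m = 20j + 10. Since 4 ∣ 20, reducing mod 4 gives m ≡ 10 ≡ 2 (mod 4); since 10 ∣ 20, reducing mod 10 gives m ≡ 10 ≡ 0 (mod 10).

(⇐) Conversely, if m ≡ 2 (mod 4) and m ≡ 0 (mod 10), then by the Chinese remainder theorem m ≡ 10 (mod 20). This is exactly m ≡ 10 (mod 20).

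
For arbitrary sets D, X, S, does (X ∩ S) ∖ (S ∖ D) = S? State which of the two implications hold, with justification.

Only the forward inclusion holds.

(⟹) Let x ∈ (X ∩ S) ∖ (S ∖ D). Then x ∈ D ∩ X ∩ S, from which x ∈ S.

(⟸) This inclusion fails. Take D = ∅, X = ∅, S = {1}; then 1 ∈ S but 1 ∉ (X ∩ S) ∖ (S ∖ D).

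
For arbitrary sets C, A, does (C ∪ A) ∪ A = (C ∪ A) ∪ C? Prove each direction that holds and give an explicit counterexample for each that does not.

(⟹) Let x ∈ (C ∪ A) ∪ A. Then either x ∈ C and x ∉ A; or x ∈ A and x ∉ C; or x ∈ C ∩ A. In each case x ∈ (C ∪ A) ∪ C, so (C ∪ A) ∪ A ⊆ (C ∪ A) ∪ C.

(⟸) Let x ∈ (C ∪ A) ∪ C. Then either x ∈ C and x ∉ A; or x ∈ A and x ∉ C; or x ∈ C ∩ A. In each case x ∈ (C ∪ A) ∪ A, so (C ∪ A) ∪ C ⊆ (C ∪ A) ∪ A.

Both inclusions hold; the sets are equal.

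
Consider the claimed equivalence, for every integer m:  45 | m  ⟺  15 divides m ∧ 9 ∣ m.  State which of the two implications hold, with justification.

Forward direction. If 45 ∣ m, write m = 45q. Since 45 = 3·15, m = 15·(3q), so 15 ∣ m; and since 45 = 5·9, m = 9·(5q), so 9 ∣ m.

Converse. Suppose 15 ∣ m and 9 ∣ m. Any common multiple of 15 and 9 is a multiple of their lcm; here lcm(15, 9) = 15·9/gcd(15, 9) = 135/3 = 45, so 45 ∣ m.

Both directions hold; the statement is true.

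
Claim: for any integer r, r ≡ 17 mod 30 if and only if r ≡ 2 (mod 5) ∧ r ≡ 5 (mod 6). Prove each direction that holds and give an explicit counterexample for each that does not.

(←) If r ≡ 2 (mod 5) and r ≡ 5 (mod 6), then by the Chinese remainder theorem r ≡ 17 (mod 30). This is exactly r ≡ 17 (mod 30).

(→) Suppose r ≡ 17 (mod 30); write r = 30j + 17. Since 5 ∣ 30, reducing mod 5 gives r ≡ 17 ≡ 2 (mod 5); since 6 ∣ 30, reducing mod 6 gives r ≡ 17 ≡ 5 (mod 6).

Both directions hold.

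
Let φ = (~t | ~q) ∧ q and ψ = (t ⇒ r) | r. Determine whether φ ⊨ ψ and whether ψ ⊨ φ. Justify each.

The forward direction holds; the converse fails.

(⇒) Assume the antecedent. If t is true, the antecedent cannot hold. If t is false, (t ⇒ r) | r reduces to true regardless of the other variables. Either way (t ⇒ r) | r holds.

(⇐) This fails. Under t = F, r = F, q = F, the left side is false but the right side is true.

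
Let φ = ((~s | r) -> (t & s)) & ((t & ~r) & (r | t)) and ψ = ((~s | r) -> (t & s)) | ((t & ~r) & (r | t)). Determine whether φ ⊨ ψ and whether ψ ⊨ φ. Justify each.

Only the forward implication holds.

(←) This fails. Under r = F, s = T, t = F, the left side is false but the right side is true.

(→) Assume the antecedent. If r is true, the antecedent cannot hold. If r is false, the antecedent forces (r = F, s = T, t = T), and the consequent holds there. Either way the consequent holds.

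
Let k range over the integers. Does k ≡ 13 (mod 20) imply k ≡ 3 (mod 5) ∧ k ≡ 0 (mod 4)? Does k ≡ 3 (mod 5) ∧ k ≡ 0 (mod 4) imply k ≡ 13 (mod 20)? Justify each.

(→) This fails: k = 13 gives 13 ≡ 13 (mod 20) but 13 ≡ 1 (mod 4), so the conjunction on the right does not hold.

(←) This fails: k = 8 satisfies both congruences on the right (8 ≡ 3 mod 5 and 8 ≡ 0 mod 4) yet 8 ≡ 8 (mod 20), not 13.

Both directions fail.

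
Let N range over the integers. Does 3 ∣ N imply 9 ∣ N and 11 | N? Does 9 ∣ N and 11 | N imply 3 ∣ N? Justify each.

Forward direction. This fails: take N = 3. Certainly 3 ∣ 3, but 9 ∤ 3.

Converse. Suppose 9 ∣ N and 11 ∣ N. Any common multiple of 9 and 11 is a multiple of their lcm; here gcd(9, 11) = 1, so lcm(9, 11) = 9·11 = 99, so 99 ∣ N. Since 3 ∣ 99, it follows that 3 ∣ N.

Only the reverse direction holds.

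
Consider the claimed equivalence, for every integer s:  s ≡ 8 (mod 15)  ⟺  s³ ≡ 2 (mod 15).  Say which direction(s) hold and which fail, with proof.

Equivalent; both directions hold.

(⟹) Suppose s ≡ 8 (mod 15). Write s = 15j + 8. Then (15j + 8)³ = 3375j³ + 5400j² + 2880j + 512 = 15(225j³ + 360j² + 192j + 34) + 2, so s³ ≡ 2 (mod 15).

(⟸) Conversely, suppose s³ ≡ 2 (mod 15). The only residue r in {0, …, 14} with r³ ≡ 2 (mod 15) is r = 8, so s ≡ 8 (mod 15).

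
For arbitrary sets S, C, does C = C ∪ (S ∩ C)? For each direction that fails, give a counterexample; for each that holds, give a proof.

The two sets are equal.

(⊇) Let x ∈ C ∪ (S ∩ C). Then either x ∈ C and x ∉ S; or x ∈ S ∩ C. In each case x ∈ C, so C ∪ (S ∩ C) ⊆ C.

(⊆) Let x ∈ C. Then either x ∈ C and x ∉ S; or x ∈ S ∩ C. In each case x ∈ C ∪ (S ∩ C), so C ⊆ C ∪ (S ∩ C).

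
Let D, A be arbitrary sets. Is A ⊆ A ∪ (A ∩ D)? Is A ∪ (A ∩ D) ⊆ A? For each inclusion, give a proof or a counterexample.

Both inclusions hold.

Forward inclusion. Let x ∈ A. Then either x ∈ A and x ∉ D; or x ∈ D ∩ A. In each case x ∈ A ∪ (A ∩ D), so A ⊆ A ∪ (A ∩ D).

Reverse inclusion. Let x ∈ A ∪ (A ∩ D). Then either x ∈ A and x ∉ D; or x ∈ D ∩ A. In each case x ∈ A, so A ∪ (A ∩ D) ⊆ A.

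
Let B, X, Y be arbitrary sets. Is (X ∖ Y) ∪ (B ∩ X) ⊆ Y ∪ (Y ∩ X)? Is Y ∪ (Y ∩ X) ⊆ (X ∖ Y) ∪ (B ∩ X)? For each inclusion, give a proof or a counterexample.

Both inclusions fail.

(⟹) This inclusion fails. Take B = ∅, X = {1}, Y = ∅; then 1 ∈ (X ∖ Y) ∪ (B ∩ X) but 1 ∉ Y ∪ (Y ∩ X).

(⟸) This inclusion fails. Take B = ∅, X = ∅, Y = {1}; then 1 ∈ Y ∪ (Y ∩ X) but 1 ∉ (X ∖ Y) ∪ (B ∩ X).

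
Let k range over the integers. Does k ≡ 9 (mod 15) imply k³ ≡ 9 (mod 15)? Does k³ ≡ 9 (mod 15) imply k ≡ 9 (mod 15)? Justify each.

[⇒] Suppose k ≡ 9 (mod 15). Write k = 15j + 9. Then (15j + 9)³ = 3375j³ + 6075j² + 3645j + 729 = 15(225j³ + 405j² + 243j + 48) + 9, so k³ ≡ 9 (mod 15).

[⇐] Conversely, suppose k³ ≡ 9 (mod 15). The only residue r in {0, …, 14} with r³ ≡ 9 (mod 15) is r = 9, so k ≡ 9 (mod 15).

The biconditional holds.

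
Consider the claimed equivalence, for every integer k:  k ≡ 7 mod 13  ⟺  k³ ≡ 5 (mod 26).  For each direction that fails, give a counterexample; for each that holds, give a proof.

(→) This fails: take k = 20. Then 20 ≡ 7 (mod 13), but 20³ = 8000 ≡ 18 (mod 26), not 5.

(←) This fails: take k = 11. Then 11³ = 1331 ≡ 5 (mod 26), yet 11 ≡ 11 (mod 13), not 7.

Neither direction holds.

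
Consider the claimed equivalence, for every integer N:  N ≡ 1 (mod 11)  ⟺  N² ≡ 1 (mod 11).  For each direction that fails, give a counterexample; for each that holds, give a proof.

(⇒) holds; (⇐) fails.

[⇐] This fails: take N = 10. Then 10² = 100 ≡ 1 (mod 11), yet 10 ≡ 10 (mod 11), not 1.

[⇒] Suppose N ≡ 1 (mod 11). Write N = 11j + 1. Then (11j + 1)² = 121j² + 22j + 1 = 11(11j² + 2j) + 1, so N² ≡ 1 (mod 11).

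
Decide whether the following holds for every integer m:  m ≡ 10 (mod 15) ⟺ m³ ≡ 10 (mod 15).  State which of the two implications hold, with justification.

(⇒) Suppose m ≡ 10 (mod 15). Write m = 15j + 10. Then (15j + 10)³ = 3375j³ + 6750j² + 4500j + 1000 = 15(225j³ + 450j² + 300j + 66) + 10, so m³ ≡ 10 (mod 15).

(⇐) Conversely, suppose m³ ≡ 10 (mod 15). The only residue r in {0, …, 14} with r³ ≡ 10 (mod 15) is r = 10, so m ≡ 10 (mod 15).

Both implications hold.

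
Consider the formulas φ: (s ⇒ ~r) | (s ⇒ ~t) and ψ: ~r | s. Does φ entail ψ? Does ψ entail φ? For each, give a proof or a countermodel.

Forward direction. This fails. Under s = F, t = F, r = T, the left side is true but the right side is false.

Converse. This fails. Under s = T, t = T, r = T, the left side is false but the right side is true.

(⇒) fails and (⇐) fails.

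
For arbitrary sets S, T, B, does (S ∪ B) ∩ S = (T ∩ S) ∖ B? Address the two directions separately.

(⟸) Let x ∈ (T ∩ S) ∖ B. Then x ∈ S ∩ T and x ∉ B, from which x ∈ (S ∪ B) ∩ S.

(⟹) This inclusion fails. Take S = {1}, T = ∅, B = ∅; then 1 ∈ (S ∪ B) ∩ S but 1 ∉ (T ∩ S) ∖ B.

(⊆) fails; (⊇) holds.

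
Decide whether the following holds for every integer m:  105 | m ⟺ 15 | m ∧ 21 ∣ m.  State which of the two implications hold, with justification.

The biconditional holds.

(→) If 105 ∣ m, write m = 105q. Since 105 = 7·15, m = 15·(7q), so 15 ∣ m; and since 105 = 5·21, m = 21·(5q), so 21 ∣ m.

(←) Suppose 15 ∣ m and 21 ∣ m. Any common multiple of 15 and 21 is a multiple of their lcm; here lcm(15, 21) = 15·21/gcd(15, 21) = 315/3 = 105, so 105 ∣ m.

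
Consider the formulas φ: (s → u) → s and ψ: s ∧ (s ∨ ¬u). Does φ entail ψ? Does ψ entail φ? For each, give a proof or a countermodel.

Forward direction. Assume the antecedent. If s is true, s ∧ (s ∨ ¬u) reduces to true regardless of the other variables. If s is false, the antecedent cannot hold. Either way s ∧ (s ∨ ¬u) holds.

Converse. Assume the antecedent. If s is true, (s → u) → s reduces to true regardless of the other variables. If s is false, the antecedent cannot hold. Either way (s → u) → s holds.

Both directions hold.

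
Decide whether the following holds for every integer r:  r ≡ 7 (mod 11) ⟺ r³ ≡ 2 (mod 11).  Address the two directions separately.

Both directions hold; the statement is true.

(⇐) For the converse, argue contrapositively. If r ≢ 7 (mod 11), then r is congruent to one of 0, 1, 2, 3, 4, 5, 6, 8, 9, 10 modulo 11, and these give r³ ≡ 0, 1, 8, 5, 9, 4, 7, 6, 3, 10 respectively — never 2.

(⇒) Suppose r ≡ 7 (mod 11). Write r = 11j + 7. Then (11j + 7)³ = 1331j³ + 2541j² + 1617j + 343 = 11(121j³ + 231j² + 147j + 31) + 2, so r³ ≡ 2 (mod 11).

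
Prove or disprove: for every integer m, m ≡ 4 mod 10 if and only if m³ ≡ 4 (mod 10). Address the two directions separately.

(⟸) Suppose m³ ≡ 4 (mod 10). The only residue r in {0, …, 9} with r³ ≡ 4 (mod 10) is r = 4, so m ≡ 4 (mod 10).

(⟹) Suppose m ≡ 4 mod 10. Write m = 10j + 4. Then (10j + 4)³ = 1000j³ + 1200j² + 480j + 64 = 10(100j³ + 120j² + 48j + 6) + 4, so m³ ≡ 4 (mod 10).

The biconditional holds.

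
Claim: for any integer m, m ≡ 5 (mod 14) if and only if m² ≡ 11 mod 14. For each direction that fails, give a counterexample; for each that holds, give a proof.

The forward direction holds; the converse fails.

Converse. This fails: take m = 9. Then 9² = 81 ≡ 11 (mod 14), yet 9 ≡ 9 (mod 14), not 5.

Forward direction. Suppose m ≡ 5 (mod 14). Write m = 14j + 5. Then (14j + 5)² = 196j² + 140j + 25 = 14(14j² + 10j + 1) + 11, so m² ≡ 11 (mod 14).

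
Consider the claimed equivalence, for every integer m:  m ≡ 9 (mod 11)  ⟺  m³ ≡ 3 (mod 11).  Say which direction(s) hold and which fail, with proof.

[⇐] For the converse, argue contrapositively. If m ≢ 9 (mod 11), then m is congruent to one of 0, 1, 2, 3, 4, 5, 6, 7, 8, 10 modulo 11, and these give m³ ≡ 0, 1, 8, 5, 9, 4, 7, 2, 6, 10 respectively — never 3.

[⇒] Suppose m ≡ 9 (mod 11). Write m = 11j + 9. Then (11j + 9)³ = 1331j³ + 3267j² + 2673j + 729 = 11(121j³ + 297j² + 243j + 66) + 3, so m³ ≡ 3 (mod 11).

Both implications hold.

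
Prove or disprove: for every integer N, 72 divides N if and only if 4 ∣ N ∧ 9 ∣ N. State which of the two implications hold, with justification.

(⇒) If 72 ∣ N, write N = 72q. Since 72 = 18·4, N = 4·(18q), so 4 ∣ N; and since 72 = 8·9, N = 9·(8q), so 9 ∣ N.

(⇐) This fails: take N = 36. Both 4 ∣ 36 and 9 ∣ 36, yet 36 is not a multiple of 72 (since 36 = 0·72 + 36), so 72 ∤ 36.

Only the forward direction holds.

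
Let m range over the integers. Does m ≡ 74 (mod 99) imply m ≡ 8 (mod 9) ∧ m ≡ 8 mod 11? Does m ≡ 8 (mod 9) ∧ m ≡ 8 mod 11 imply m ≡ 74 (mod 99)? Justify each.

[⇒] This fails: m = 74 gives 74 ≡ 74 (mod 99) but 74 ≡ 2 (mod 9), so the conjunction on the right does not hold.

[⇐] This fails: m = 8 satisfies both congruences on the right (8 ≡ 8 mod 9 and 8 ≡ 8 mod 11) yet 8 ≡ 8 (mod 99), not 74.

Neither implication holds.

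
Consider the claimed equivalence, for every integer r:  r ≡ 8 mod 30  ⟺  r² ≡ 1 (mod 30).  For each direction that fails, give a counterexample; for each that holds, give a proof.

(⇒) fails and (⇐) fails.

[⇒] This fails: take r = 8. Then 8 ≡ 8 (mod 30), but 8² = 64 ≡ 4 (mod 30), not 1.

[⇐] This fails: take r = 1. Then 1² = 1 ≡ 1 (mod 30), yet 1 ≡ 1 (mod 30), not 8.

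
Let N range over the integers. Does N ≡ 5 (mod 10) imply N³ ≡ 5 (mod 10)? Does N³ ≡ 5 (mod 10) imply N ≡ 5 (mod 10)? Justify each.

(⇐) Suppose N³ ≡ 5 (mod 10). The only residue r in {0, …, 9} with r³ ≡ 5 (mod 10) is r = 5, so N ≡ 5 (mod 10).

(⇒) Suppose N ≡ 5 (mod 10). Write N = 10j + 5. Then (10j + 5)³ = 1000j³ + 1500j² + 750j + 125 = 10(100j³ + 150j² + 75j + 12) + 5, so N³ ≡ 5 (mod 10).

Equivalent; both directions hold.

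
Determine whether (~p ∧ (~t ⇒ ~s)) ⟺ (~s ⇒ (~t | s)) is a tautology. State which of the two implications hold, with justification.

(⇒) fails and (⇐) fails.

(⟹) This fails. Under s = F, p = F, t = T, the left side is true but the right side is false.

(⟸) This fails. Under s = T, p = F, t = F, the left side is false but the right side is true.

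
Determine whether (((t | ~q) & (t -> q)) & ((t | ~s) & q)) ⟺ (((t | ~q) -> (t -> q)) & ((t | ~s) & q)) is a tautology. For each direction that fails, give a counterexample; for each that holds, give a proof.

(⇐) This fails. Under q = T, t = F, s = F, the left side is false but the right side is true.

(⇒) Assume the antecedent. If q is true, the antecedent forces (q = T, t = T, s = F) or (q = T, t = T, s = T), and the consequent holds there. If q is false, the antecedent cannot hold. Either way the consequent holds.

Only the forward implication holds.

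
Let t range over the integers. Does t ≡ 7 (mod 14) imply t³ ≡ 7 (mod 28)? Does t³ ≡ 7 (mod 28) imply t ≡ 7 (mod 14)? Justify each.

(⇒) fails; (⇐) holds.

(⟹) This fails: take t = 21. Then 21 ≡ 7 (mod 14), but 21³ = 9261 ≡ 21 (mod 28), not 7.

(⟸) Conversely, the residues r modulo 28 with r³ ≡ 7 (mod 28) are exactly {7}, and each is ≡ 7 (mod 14).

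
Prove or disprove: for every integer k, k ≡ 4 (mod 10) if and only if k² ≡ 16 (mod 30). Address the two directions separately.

Neither direction holds.

Forward direction. This fails: take k = 24. Then 24 ≡ 4 (mod 10), but 24² = 576 ≡ 6 (mod 30), not 16.

Converse. This fails: take k = 16. Then 16² = 256 ≡ 16 (mod 30), yet 16 ≡ 6 (mod 10), not 4.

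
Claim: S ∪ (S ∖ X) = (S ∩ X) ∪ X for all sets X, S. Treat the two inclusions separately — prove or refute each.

(⊆) This inclusion fails. Take X = ∅, S = {1}; then 1 ∈ S ∪ (S ∖ X) but 1 ∉ (S ∩ X) ∪ X.

(⊇) This inclusion fails. Take X = {1}, S = ∅; then 1 ∈ (S ∩ X) ∪ X but 1 ∉ S ∪ (S ∖ X).

Neither inclusion holds.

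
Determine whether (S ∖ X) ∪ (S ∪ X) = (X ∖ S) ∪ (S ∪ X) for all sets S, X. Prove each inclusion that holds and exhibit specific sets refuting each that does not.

(⊆) Let x ∈ (S ∖ X) ∪ (S ∪ X). Then either x ∈ S and x ∉ X; or x ∈ X and x ∉ S; or x ∈ S ∩ X. In each case x ∈ (X ∖ S) ∪ (S ∪ X), so (S ∖ X) ∪ (S ∪ X) ⊆ (X ∖ S) ∪ (S ∪ X).

(⊇) Let x ∈ (X ∖ S) ∪ (S ∪ X). Then either x ∈ S and x ∉ X; or x ∈ X and x ∉ S; or x ∈ S ∩ X. In each case x ∈ (S ∖ X) ∪ (S ∪ X), so (X ∖ S) ∪ (S ∪ X) ⊆ (S ∖ X) ∪ (S ∪ X).

Both inclusions hold; the sets are equal.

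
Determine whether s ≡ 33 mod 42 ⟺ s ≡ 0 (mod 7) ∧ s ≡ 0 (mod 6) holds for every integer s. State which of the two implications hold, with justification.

(⇒) This fails: s = 33 gives 33 ≡ 33 (mod 42) but 33 ≡ 5 (mod 7), so the conjunction on the right does not hold.

(⇐) This fails: s = 0 satisfies both congruences on the right (0 ≡ 0 mod 7 and 0 ≡ 0 mod 6) yet 0 ≡ 0 (mod 42), not 33.

(⇒) fails and (⇐) fails.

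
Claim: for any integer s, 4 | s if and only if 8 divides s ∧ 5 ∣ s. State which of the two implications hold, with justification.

(⇐) Suppose 8 ∣ s and 5 ∣ s. Any common multiple of 8 and 5 is a multiple of their lcm; here gcd(8, 5) = 1, so lcm(8, 5) = 8·5 = 40, so 40 ∣ s. Since 4 ∣ 40, it follows that 4 ∣ s.

(⇒) This fails: take s = 4. Certainly 4 ∣ 4, but 8 ∤ 4.

Only the converse holds.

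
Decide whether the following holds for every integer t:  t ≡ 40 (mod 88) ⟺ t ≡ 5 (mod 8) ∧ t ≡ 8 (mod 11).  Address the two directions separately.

Forward direction. This fails: t = 40 gives 40 ≡ 40 (mod 88) but 40 ≡ 0 (mod 8), so the conjunction on the right does not hold.

Converse. This fails: t = 85 satisfies both congruences on the right (85 ≡ 5 mod 8 and 85 ≡ 8 mod 11) yet 85 ≡ 85 (mod 88), not 40.

Neither implication holds.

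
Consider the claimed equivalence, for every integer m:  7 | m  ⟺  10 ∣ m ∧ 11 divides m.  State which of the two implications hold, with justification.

(⇒) This fails: take m = 7. Certainly 7 ∣ 7, but 10 ∤ 7.

(⇐) This fails: take m = 110. Both 10 ∣ 110 and 11 ∣ 110, yet 110 is not a multiple of 7 (since 110 = 15·7 + 5), so 7 ∤ 110.

(⇒) fails and (⇐) fails.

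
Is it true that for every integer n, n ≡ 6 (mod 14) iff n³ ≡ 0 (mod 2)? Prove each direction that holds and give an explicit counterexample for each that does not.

Only the forward direction holds.

Converse. This fails: take n = 0. Then 0³ = 0 ≡ 0 (mod 2), yet 0 ≡ 0 (mod 14), not 6.

Forward direction. Suppose n ≡ 6 (mod 14). Then n³ ≡ 6³ = 216 (mod 14), and since 2 ∣ 14, also n³ ≡ 0 (mod 2).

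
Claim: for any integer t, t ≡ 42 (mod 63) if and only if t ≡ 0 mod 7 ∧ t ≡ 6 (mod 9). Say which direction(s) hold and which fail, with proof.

The biconditional holds.

(⟸) If t ≡ 0 (mod 7) and t ≡ 6 (mod 9), then by the Chinese remainder theorem t ≡ 42 (mod 63). This is exactly t ≡ 42 (mod 63).

(⟹) Suppose t ≡ 42 (mod 63); write t = 63j + 42. Since 7 ∣ 63, reducing mod 7 gives t ≡ 42 ≡ 0 (mod 7); since 9 ∣ 63, reducing mod 9 gives t ≡ 42 ≡ 6 (mod 9).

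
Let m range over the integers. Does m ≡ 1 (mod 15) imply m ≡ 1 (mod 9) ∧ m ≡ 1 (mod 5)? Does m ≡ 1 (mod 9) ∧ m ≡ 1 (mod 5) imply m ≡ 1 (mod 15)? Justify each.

Forward direction. This fails: m = 16 gives 16 ≡ 1 (mod 15) but 16 ≡ 7 (mod 9), so the conjunction on the right does not hold.

Converse. If m ≡ 1 (mod 9) and m ≡ 1 (mod 5), then by the Chinese remainder theorem m ≡ 1 (mod 45). Since 1 ≡ 1 (mod 15) and 15 ∣ 45, we get m ≡ 1 (mod 15).

Only the reverse direction holds.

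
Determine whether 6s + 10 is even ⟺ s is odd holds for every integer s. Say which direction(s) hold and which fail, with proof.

(→) This fails: take s = 6. Then 6s + 10 = 46, which is even, yet s = 6 is even, not odd.

(←) Suppose s is odd. Since 6 is even, 6s is even for every s, so 6s + 10 has the same parity as 10, which is even. Hence 6s + 10 is even.

Not equivalent: only (⇐) holds.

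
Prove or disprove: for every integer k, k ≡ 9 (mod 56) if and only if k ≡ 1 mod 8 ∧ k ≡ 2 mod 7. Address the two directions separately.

Both implications hold.

(→) Suppose k ≡ 9 (mod 56); write k = 56j + 9. Since 8 ∣ 56, reducing mod 8 gives k ≡ 9 ≡ 1 (mod 8); since 7 ∣ 56, reducing mod 7 gives k ≡ 9 ≡ 2 (mod 7).

(←) Conversely, if k ≡ 1 (mod 8) and k ≡ 2 (mod 7), then by the Chinese remainder theorem k ≡ 9 (mod 56). This is exactly k ≡ 9 (mod 56).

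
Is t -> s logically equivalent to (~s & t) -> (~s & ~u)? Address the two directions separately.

(←) This fails. Under u = F, t = T, s = F, the left side is false but the right side is true.

(→) Assume the antecedent. If t is true, the antecedent forces (u = F, t = T, s = T) or (u = T, t = T, s = T), and (~s & t) -> (~s & ~u) holds there. If t is false, (~s & t) -> (~s & ~u) reduces to true regardless of the other variables. Either way (~s & t) -> (~s & ~u) holds.

Not equivalent: only (⇒) holds.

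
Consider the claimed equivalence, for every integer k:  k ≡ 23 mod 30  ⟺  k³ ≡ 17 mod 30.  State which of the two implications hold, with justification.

Both implications hold.

[⇒] Suppose k ≡ 23 mod 30. Write k = 30j + 23. Then (30j + 23)³ = 27000j³ + 62100j² + 47610j + 12167 = 30(900j³ + 2070j² + 1587j + 405) + 17, so k³ ≡ 17 (mod 30).

[⇐] Conversely, suppose k³ ≡ 17 (mod 30). The only residue r in {0, …, 29} with r³ ≡ 17 (mod 30) is r = 23, so k ≡ 23 (mod 30).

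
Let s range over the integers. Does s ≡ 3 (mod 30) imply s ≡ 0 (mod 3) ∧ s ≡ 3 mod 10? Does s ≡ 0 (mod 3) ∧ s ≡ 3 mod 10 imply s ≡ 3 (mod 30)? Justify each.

[⇐] If s ≡ 0 (mod 3) and s ≡ 3 (mod 10), then by the Chinese remainder theorem s ≡ 3 (mod 30). This is exactly s ≡ 3 (mod 30).

[⇒] Suppose s ≡ 3 (mod 30); write s = 30j + 3. Since 3 ∣ 30, reducing mod 3 gives s ≡ 3 ≡ 0 (mod 3); since 10 ∣ 30, reducing mod 10 gives s ≡ 3 (mod 10).

Equivalent; both directions hold.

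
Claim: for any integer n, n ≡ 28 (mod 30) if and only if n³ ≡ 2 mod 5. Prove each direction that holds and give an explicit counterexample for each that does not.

(⇒) Suppose n ≡ 28 (mod 30). Then n³ ≡ 28³ = 21952 (mod 30), and since 5 ∣ 30, also n³ ≡ 2 (mod 5).

(⇐) This fails: take n = 3. Then 3³ = 27 ≡ 2 (mod 5), yet 3 ≡ 3 (mod 30), not 28.

(⇒) holds; (⇐) fails.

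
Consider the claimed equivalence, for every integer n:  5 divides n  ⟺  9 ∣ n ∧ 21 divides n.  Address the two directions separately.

[⇒] This fails: take n = 5. Certainly 5 ∣ 5, but 9 ∤ 5.

[⇐] This fails: take n = 63. Both 9 ∣ 63 and 21 ∣ 63, yet 63 is not a multiple of 5 (since 63 = 12·5 + 3), so 5 ∤ 63.

Both directions fail.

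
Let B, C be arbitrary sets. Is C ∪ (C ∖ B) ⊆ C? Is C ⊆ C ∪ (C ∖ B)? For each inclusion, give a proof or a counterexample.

Both inclusions hold; the sets are equal.

Forward inclusion. Let x ∈ C ∪ (C ∖ B). Then either x ∈ C and x ∉ B; or x ∈ B ∩ C. In each case x ∈ C, so C ∪ (C ∖ B) ⊆ C.

Reverse inclusion. Let x ∈ C. Then either x ∈ C and x ∉ B; or x ∈ B ∩ C. In each case x ∈ C ∪ (C ∖ B), so C ⊆ C ∪ (C ∖ B).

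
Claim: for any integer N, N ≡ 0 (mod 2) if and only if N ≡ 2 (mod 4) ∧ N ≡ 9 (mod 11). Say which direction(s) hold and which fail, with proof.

Only the reverse direction holds.

(←) If N ≡ 2 (mod 4) and N ≡ 9 (mod 11), then by the Chinese remainder theorem N ≡ 42 (mod 44). Since 42 ≡ 0 (mod 2) and 2 ∣ 44, we get N ≡ 0 (mod 2).

(→) This fails: N = 0 gives 0 ≡ 0 (mod 2) but 0 ≡ 0 (mod 4), so the conjunction on the right does not hold.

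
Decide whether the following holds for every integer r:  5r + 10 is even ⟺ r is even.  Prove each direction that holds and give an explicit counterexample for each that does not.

(⇒) Suppose 5r + 10 is even. Since 5 is odd, 5r and r have the same parity, so 5r + 10 ≡ r + 10 (mod 2). As 10 is even, 5r + 10 is even exactly when r is even. Thus r is even.

(⇐) Conversely, suppose r is even; write r = 2j. Then 5r + 10 = 5·(2j) + 10 = 2·5j + 10, which is even.

Both implications hold.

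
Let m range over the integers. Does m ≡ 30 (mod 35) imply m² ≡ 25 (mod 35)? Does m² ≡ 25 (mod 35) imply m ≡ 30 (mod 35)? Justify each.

(⇒) holds; (⇐) fails.

Converse. This fails: take m = 5. Then 5² = 25 ≡ 25 (mod 35), yet 5 ≡ 5 (mod 35), not 30.

Forward direction. Suppose m ≡ 30 (mod 35). Write m = 35j + 30. Then (35j + 30)² = 1225j² + 2100j + 900 = 35(35j² + 60j + 25) + 25, so m² ≡ 25 (mod 35).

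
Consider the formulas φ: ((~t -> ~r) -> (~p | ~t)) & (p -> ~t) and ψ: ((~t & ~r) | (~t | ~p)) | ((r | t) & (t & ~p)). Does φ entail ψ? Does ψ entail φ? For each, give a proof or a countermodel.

Equivalent; both directions hold.

(⟹) Assume the antecedent. If p is true, the antecedent forces (p = T, t = F, r = F) or (p = T, t = F, r = T), and the consequent holds there. If p is false, the consequent reduces to true regardless of the other variables. Either way the consequent holds.

(⟸) Assume the antecedent. If p is true, the antecedent forces (p = T, t = F, r = F) or (p = T, t = F, r = T), and the consequent holds there. If p is false, the consequent reduces to true regardless of the other variables. Either way the consequent holds.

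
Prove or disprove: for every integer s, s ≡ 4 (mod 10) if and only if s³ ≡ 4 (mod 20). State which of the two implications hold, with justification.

The biconditional holds.

(⟹) Suppose s ≡ 4 (mod 10). Working modulo 20, s ∈ {4, 14}; for each such r, r³ ≡ 4 (mod 20).

(⟸) Conversely, the residues r modulo 20 with r³ ≡ 4 (mod 20) are exactly {4, 14}, and each is ≡ 4 (mod 10).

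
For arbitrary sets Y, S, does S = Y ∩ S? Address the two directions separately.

Only the reverse inclusion holds.

(⟹) This inclusion fails. Take Y = ∅, S = {1}; then 1 ∈ S but 1 ∉ Y ∩ S.

(⟸) Let x ∈ Y ∩ S. Then x ∈ Y ∩ S, from which x ∈ S.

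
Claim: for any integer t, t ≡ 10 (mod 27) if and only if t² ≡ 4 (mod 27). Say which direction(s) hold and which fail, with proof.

(→) This fails: take t = 10. Then 10 ≡ 10 (mod 27), but 10² = 100 ≡ 19 (mod 27), not 4.

(←) This fails: take t = 2. Then 2² = 4 ≡ 4 (mod 27), yet 2 ≡ 2 (mod 27), not 10.

Neither implication holds.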